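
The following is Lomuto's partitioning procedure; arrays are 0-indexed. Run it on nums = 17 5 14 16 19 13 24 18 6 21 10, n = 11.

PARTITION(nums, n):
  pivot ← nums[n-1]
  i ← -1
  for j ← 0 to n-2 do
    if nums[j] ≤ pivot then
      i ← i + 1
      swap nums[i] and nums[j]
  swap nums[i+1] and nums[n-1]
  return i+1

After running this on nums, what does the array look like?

5 6 10 16 19 13 24 18 17 21 14

pivot = nums[10] = 10; i = -1
j=0: nums[0]=17 > 10 → no swap
j=1: nums[1]=5 ≤ 10 → i=0, swap nums[0],nums[1] → 5 17 14 16 19 13 24 18 6 21 10
j=2: nums[2]=14 > 10 → no swap
j=3: nums[3]=16 > 10 → no swap
j=4: nums[4]=19 > 10 → no swap
j=5: nums[5]=13 > 10 → no swap
j=6: nums[6]=24 > 10 → no swap
j=7: nums[7]=18 > 10 → no swap
j=8: nums[8]=6 ≤ 10 → i=1, swap nums[1],nums[8] → 5 6 14 16 19 13 24 18 17 21 10
j=9: nums[9]=21 > 10 → no swap
final swap nums[2],nums[10] → 5 6 10 16 19 13 24 18 17 21 14; return 2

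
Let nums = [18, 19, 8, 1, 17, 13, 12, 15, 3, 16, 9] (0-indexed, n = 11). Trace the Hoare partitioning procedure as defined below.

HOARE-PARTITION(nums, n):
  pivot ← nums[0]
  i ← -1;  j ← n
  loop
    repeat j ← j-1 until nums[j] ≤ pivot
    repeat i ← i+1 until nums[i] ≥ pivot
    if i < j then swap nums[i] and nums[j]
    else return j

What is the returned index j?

pivot=18
j stops at 10 (9), i stops at 0 (18); swap ⇒ [9, 19, 8, 1, 17, 13, 12, 15, 3, 16, 18]
j stops at 9 (16), i stops at 1 (19); swap ⇒ [9, 16, 8, 1, 17, 13, 12, 15, 3, 19, 18]
j stops at 8, i stops at 9; i≥j ⇒ return 8. nums=[9, 16, 8, 1, 17, 13, 12, 15, 3, 19, 18]

8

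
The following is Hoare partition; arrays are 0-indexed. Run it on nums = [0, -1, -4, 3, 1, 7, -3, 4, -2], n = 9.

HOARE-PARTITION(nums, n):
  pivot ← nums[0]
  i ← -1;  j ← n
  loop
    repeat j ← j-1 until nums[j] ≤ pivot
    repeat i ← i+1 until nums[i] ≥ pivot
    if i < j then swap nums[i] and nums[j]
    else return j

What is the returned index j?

3

pivot=0
j stops at 8 (-2), i stops at 0 (0); swap ⇒ [-2, -1, -4, 3, 1, 7, -3, 4, 0]
j stops at 6 (-3), i stops at 3 (3); swap ⇒ [-2, -1, -4, -3, 1, 7, 3, 4, 0]
j stops at 3, i stops at 4; i≥j ⇒ return 3. nums=[-2, -1, -4, -3, 1, 7, 3, 4, 0]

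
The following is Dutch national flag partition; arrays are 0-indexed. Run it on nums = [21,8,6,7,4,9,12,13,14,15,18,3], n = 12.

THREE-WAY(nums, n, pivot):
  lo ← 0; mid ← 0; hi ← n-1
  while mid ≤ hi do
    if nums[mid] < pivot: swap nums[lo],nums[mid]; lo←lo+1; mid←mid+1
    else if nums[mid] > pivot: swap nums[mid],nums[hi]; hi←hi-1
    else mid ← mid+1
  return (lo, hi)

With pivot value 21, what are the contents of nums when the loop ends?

[8,6,7,4,9,12,13,14,15,18,3,21]

pivot = 21; lo=0, mid=0, hi=11
nums[mid]=21=21: mid=1
nums[mid]=8<21: swap nums[0],nums[1]; lo=1,mid=2 → [8,21,6,7,4,9,12,13,14,15,18,3]
nums[mid]=6<21: swap nums[1],nums[2]; lo=2,mid=3 → [8,6,21,7,4,9,12,13,14,15,18,3]
nums[mid]=7<21: swap nums[2],nums[3]; lo=3,mid=4 → [8,6,7,21,4,9,12,13,14,15,18,3]
nums[mid]=4<21: swap nums[3],nums[4]; lo=4,mid=5 → [8,6,7,4,21,9,12,13,14,15,18,3]
nums[mid]=9<21: swap nums[4],nums[5]; lo=5,mid=6 → [8,6,7,4,9,21,12,13,14,15,18,3]
nums[mid]=12<21: swap nums[5],nums[6]; lo=6,mid=7 → [8,6,7,4,9,12,21,13,14,15,18,3]
nums[mid]=13<21: swap nums[6],nums[7]; lo=7,mid=8 → [8,6,7,4,9,12,13,21,14,15,18,3]
nums[mid]=14<21: swap nums[7],nums[8]; lo=8,mid=9 → [8,6,7,4,9,12,13,14,21,15,18,3]
nums[mid]=15<21: swap nums[8],nums[9]; lo=9,mid=10 → [8,6,7,4,9,12,13,14,15,21,18,3]
nums[mid]=18<21: swap nums[9],nums[10]; lo=10,mid=11 → [8,6,7,4,9,12,13,14,15,18,21,3]
nums[mid]=3<21: swap nums[10],nums[11]; lo=11,mid=12 → [8,6,7,4,9,12,13,14,15,18,3,21]
end: lo=11, hi=11; nums = [8,6,7,4,9,12,13,14,15,18,3,21]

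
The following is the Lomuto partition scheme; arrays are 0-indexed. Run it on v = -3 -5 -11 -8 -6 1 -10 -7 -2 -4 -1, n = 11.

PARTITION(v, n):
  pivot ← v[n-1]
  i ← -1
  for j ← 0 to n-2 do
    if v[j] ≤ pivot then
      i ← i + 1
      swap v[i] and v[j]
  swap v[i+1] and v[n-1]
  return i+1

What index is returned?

9

pivot = v[10] = -1; i = -1
j=0: v[0]=-3 ≤ -1 → i=0, swap v[0],v[0] (no change) → -3 -5 -11 -8 -6 1 -10 -7 -2 -4 -1
j=1: v[1]=-5 ≤ -1 → i=1, swap v[1],v[1] (no change) → -3 -5 -11 -8 -6 1 -10 -7 -2 -4 -1
j=2: v[2]=-11 ≤ -1 → i=2, swap v[2],v[2] (no change) → -3 -5 -11 -8 -6 1 -10 -7 -2 -4 -1
j=3: v[3]=-8 ≤ -1 → i=3, swap v[3],v[3] (no change) → -3 -5 -11 -8 -6 1 -10 -7 -2 -4 -1
j=4: v[4]=-6 ≤ -1 → i=4, swap v[4],v[4] (no change) → -3 -5 -11 -8 -6 1 -10 -7 -2 -4 -1
j=5: v[5]=1 > -1 → no swap
j=6: v[6]=-10 ≤ -1 → i=5, swap v[5],v[6] → -3 -5 -11 -8 -6 -10 1 -7 -2 -4 -1
j=7: v[7]=-7 ≤ -1 → i=6, swap v[6],v[7] → -3 -5 -11 -8 -6 -10 -7 1 -2 -4 -1
j=8: v[8]=-2 ≤ -1 → i=7, swap v[7],v[8] → -3 -5 -11 -8 -6 -10 -7 -2 1 -4 -1
j=9: v[9]=-4 ≤ -1 → i=8, swap v[8],v[9] → -3 -5 -11 -8 -6 -10 -7 -2 -4 1 -1
final swap v[9],v[10] → -3 -5 -11 -8 -6 -10 -7 -2 -4 -1 1; return 9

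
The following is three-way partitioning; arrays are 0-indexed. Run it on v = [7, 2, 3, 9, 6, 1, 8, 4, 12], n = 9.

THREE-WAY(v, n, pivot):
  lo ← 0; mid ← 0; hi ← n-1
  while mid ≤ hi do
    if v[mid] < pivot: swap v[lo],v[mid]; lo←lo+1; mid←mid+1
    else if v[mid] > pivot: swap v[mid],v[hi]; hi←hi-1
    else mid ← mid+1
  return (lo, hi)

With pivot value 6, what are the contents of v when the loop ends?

[4, 2, 3, 1, 6, 8, 9, 12, 7]

lo=0 mid=0 hi=8
7>6: swap(0,8), hi=7 ⇒ [12, 2, 3, 9, 6, 1, 8, 4, 7]
12>6: swap(0,7), hi=6 ⇒ [4, 2, 3, 9, 6, 1, 8, 12, 7]
4<6: swap(0,0), lo=1 mid=1 ⇒ [4, 2, 3, 9, 6, 1, 8, 12, 7]
2<6: swap(1,1), lo=2 mid=2 ⇒ [4, 2, 3, 9, 6, 1, 8, 12, 7]
3<6: swap(2,2), lo=3 mid=3 ⇒ [4, 2, 3, 9, 6, 1, 8, 12, 7]
9>6: swap(3,6), hi=5 ⇒ [4, 2, 3, 8, 6, 1, 9, 12, 7]
8>6: swap(3,5), hi=4 ⇒ [4, 2, 3, 1, 6, 8, 9, 12, 7]
1<6: swap(3,3), lo=4 mid=4 ⇒ [4, 2, 3, 1, 6, 8, 9, 12, 7]
6=6: mid=5
done. lo=4 hi=4; v=[4, 2, 3, 1, 6, 8, 9, 12, 7]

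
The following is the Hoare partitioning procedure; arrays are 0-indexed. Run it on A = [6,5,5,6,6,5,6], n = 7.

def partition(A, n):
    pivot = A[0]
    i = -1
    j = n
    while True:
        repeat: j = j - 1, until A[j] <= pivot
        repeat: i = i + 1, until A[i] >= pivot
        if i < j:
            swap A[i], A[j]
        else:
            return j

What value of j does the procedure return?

4

pivot = A[0] = 6; i = -1, j = 7
j→6 (A[6]=6≤6), i→0 (A[0]=6≥6); i<j, swap → [6,5,5,6,6,5,6]
j→5 (A[5]=5≤6), i→3 (A[3]=6≥6); i<j, swap → [6,5,5,5,6,6,6]
j→4, i→4; i≥j, return j=4. A = [6,5,5,5,6,6,6]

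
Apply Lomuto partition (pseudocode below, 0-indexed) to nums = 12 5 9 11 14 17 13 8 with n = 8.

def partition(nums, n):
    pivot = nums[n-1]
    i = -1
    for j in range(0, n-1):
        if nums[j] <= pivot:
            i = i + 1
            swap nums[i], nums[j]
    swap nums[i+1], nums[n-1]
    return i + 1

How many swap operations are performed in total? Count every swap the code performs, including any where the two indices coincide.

2

pivot=8, i=-1
j=0: 12>8, skip
j=1: 5≤8, i=0, swap(0,1) ⇒ 5 12 9 11 14 17 13 8
j=2: 9>8, skip
j=3: 11>8, skip
j=4: 14>8, skip
j=5: 17>8, skip
j=6: 13>8, skip
swap(1,7) ⇒ 5 8 9 11 14 17 13 12; return 1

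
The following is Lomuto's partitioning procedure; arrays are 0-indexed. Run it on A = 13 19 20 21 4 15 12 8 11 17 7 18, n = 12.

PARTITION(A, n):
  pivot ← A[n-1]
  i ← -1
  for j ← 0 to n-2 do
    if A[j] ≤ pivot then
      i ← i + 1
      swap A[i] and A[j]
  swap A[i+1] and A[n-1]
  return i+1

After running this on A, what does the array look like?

13 4 15 12 8 11 17 7 18 21 19 20

pivot=18, i=-1
j=0: 13≤18, i=0, swap(0,0) ⇒ 13 19 20 21 4 15 12 8 11 17 7 18
j=1: 19>18, skip
j=2: 20>18, skip
j=3: 21>18, skip
j=4: 4≤18, i=1, swap(1,4) ⇒ 13 4 20 21 19 15 12 8 11 17 7 18
j=5: 15≤18, i=2, swap(2,5) ⇒ 13 4 15 21 19 20 12 8 11 17 7 18
j=6: 12≤18, i=3, swap(3,6) ⇒ 13 4 15 12 19 20 21 8 11 17 7 18
j=7: 8≤18, i=4, swap(4,7) ⇒ 13 4 15 12 8 20 21 19 11 17 7 18
j=8: 11≤18, i=5, swap(5,8) ⇒ 13 4 15 12 8 11 21 19 20 17 7 18
j=9: 17≤18, i=6, swap(6,9) ⇒ 13 4 15 12 8 11 17 19 20 21 7 18
j=10: 7≤18, i=7, swap(7,10) ⇒ 13 4 15 12 8 11 17 7 20 21 19 18
swap(8,11) ⇒ 13 4 15 12 8 11 17 7 18 21 19 20; return 8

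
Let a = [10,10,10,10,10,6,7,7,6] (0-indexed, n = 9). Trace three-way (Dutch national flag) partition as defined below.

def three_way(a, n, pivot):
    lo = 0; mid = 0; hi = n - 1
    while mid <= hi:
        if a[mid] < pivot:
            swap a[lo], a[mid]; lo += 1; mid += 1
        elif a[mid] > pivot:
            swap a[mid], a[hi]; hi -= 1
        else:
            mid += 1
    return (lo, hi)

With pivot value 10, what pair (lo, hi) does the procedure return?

(4, 8)

pivot = 10; lo=0, mid=0, hi=8
a[mid]=10=10: mid=1
a[mid]=10=10: mid=2
a[mid]=10=10: mid=3
a[mid]=10=10: mid=4
a[mid]=10=10: mid=5
a[mid]=6<10: swap a[0],a[5]; lo=1,mid=6 → [6,10,10,10,10,10,7,7,6]
a[mid]=7<10: swap a[1],a[6]; lo=2,mid=7 → [6,7,10,10,10,10,10,7,6]
a[mid]=7<10: swap a[2],a[7]; lo=3,mid=8 → [6,7,7,10,10,10,10,10,6]
a[mid]=6<10: swap a[3],a[8]; lo=4,mid=9 → [6,7,7,6,10,10,10,10,10]
end: lo=4, hi=8; a = [6,7,7,6,10,10,10,10,10]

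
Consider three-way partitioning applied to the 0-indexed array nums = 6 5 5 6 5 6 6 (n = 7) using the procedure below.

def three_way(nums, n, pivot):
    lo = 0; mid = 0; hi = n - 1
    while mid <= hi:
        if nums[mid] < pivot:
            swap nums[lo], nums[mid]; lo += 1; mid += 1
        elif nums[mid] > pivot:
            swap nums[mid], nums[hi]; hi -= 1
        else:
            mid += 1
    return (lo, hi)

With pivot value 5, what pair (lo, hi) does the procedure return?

pivot = 5; lo=0, mid=0, hi=6
nums[mid]=6>5: swap nums[0],nums[6]; hi=5 → 6 5 5 6 5 6 6
nums[mid]=6>5: swap nums[0],nums[5]; hi=4 → 6 5 5 6 5 6 6
nums[mid]=6>5: swap nums[0],nums[4]; hi=3 → 5 5 5 6 6 6 6
nums[mid]=5=5: mid=1
nums[mid]=5=5: mid=2
nums[mid]=5=5: mid=3
nums[mid]=6>5: swap nums[3],nums[3]; hi=2 → 5 5 5 6 6 6 6
end: lo=0, hi=2; nums = 5 5 5 6 6 6 6

(0, 2)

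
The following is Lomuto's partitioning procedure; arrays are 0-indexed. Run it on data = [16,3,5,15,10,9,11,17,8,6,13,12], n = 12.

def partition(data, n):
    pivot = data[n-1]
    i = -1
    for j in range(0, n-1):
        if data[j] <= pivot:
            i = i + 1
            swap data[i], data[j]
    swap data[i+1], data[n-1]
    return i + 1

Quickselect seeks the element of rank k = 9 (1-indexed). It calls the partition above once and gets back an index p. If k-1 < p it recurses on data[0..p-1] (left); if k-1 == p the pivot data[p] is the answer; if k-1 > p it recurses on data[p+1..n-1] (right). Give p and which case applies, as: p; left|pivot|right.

pivot = data[11] = 12; i = -1
j=0: data[0]=16 > 12 → no swap
j=1: data[1]=3 ≤ 12 → i=0, swap data[0],data[1] → [3,16,5,15,10,9,11,17,8,6,13,12]
j=2: data[2]=5 ≤ 12 → i=1, swap data[1],data[2] → [3,5,16,15,10,9,11,17,8,6,13,12]
j=3: data[3]=15 > 12 → no swap
j=4: data[4]=10 ≤ 12 → i=2, swap data[2],data[4] → [3,5,10,15,16,9,11,17,8,6,13,12]
j=5: data[5]=9 ≤ 12 → i=3, swap data[3],data[5] → [3,5,10,9,16,15,11,17,8,6,13,12]
j=6: data[6]=11 ≤ 12 → i=4, swap data[4],data[6] → [3,5,10,9,11,15,16,17,8,6,13,12]
j=7: data[7]=17 > 12 → no swap
j=8: data[8]=8 ≤ 12 → i=5, swap data[5],data[8] → [3,5,10,9,11,8,16,17,15,6,13,12]
j=9: data[9]=6 ≤ 12 → i=6, swap data[6],data[9] → [3,5,10,9,11,8,6,17,15,16,13,12]
j=10: data[10]=13 > 12 → no swap
final swap data[7],data[11] → [3,5,10,9,11,8,6,12,15,16,13,17]; return 7
p = 7; k-1 = 8 > 7 ⇒ right

7; right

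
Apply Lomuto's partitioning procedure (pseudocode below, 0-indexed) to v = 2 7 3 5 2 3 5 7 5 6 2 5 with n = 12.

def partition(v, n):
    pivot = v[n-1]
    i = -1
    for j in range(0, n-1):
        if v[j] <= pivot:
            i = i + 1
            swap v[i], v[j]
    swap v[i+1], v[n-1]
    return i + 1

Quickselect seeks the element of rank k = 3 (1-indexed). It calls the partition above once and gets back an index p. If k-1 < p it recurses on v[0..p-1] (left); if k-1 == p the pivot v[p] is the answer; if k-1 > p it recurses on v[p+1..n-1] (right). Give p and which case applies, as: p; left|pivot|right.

8; left

pivot = v[11] = 5; i = -1
j=0: v[0]=2 ≤ 5 → i=0, swap v[0],v[0] (no change) → 2 7 3 5 2 3 5 7 5 6 2 5
j=1: v[1]=7 > 5 → no swap
j=2: v[2]=3 ≤ 5 → i=1, swap v[1],v[2] → 2 3 7 5 2 3 5 7 5 6 2 5
j=3: v[3]=5 ≤ 5 → i=2, swap v[2],v[3] → 2 3 5 7 2 3 5 7 5 6 2 5
j=4: v[4]=2 ≤ 5 → i=3, swap v[3],v[4] → 2 3 5 2 7 3 5 7 5 6 2 5
j=5: v[5]=3 ≤ 5 → i=4, swap v[4],v[5] → 2 3 5 2 3 7 5 7 5 6 2 5
j=6: v[6]=5 ≤ 5 → i=5, swap v[5],v[6] → 2 3 5 2 3 5 7 7 5 6 2 5
j=7: v[7]=7 > 5 → no swap
j=8: v[8]=5 ≤ 5 → i=6, swap v[6],v[8] → 2 3 5 2 3 5 5 7 7 6 2 5
j=9: v[9]=6 > 5 → no swap
j=10: v[10]=2 ≤ 5 → i=7, swap v[7],v[10] → 2 3 5 2 3 5 5 2 7 6 7 5
final swap v[8],v[11] → 2 3 5 2 3 5 5 2 5 6 7 7; return 8
p = 8; k-1 = 2 < 8 ⇒ left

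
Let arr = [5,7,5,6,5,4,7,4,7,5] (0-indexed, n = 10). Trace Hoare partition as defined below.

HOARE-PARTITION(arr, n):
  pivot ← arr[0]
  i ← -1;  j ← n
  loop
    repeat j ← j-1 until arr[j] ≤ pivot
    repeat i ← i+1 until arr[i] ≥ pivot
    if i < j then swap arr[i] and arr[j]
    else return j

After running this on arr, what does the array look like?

pivot = arr[0] = 5; i = -1, j = 10
j→9 (arr[9]=5≤5), i→0 (arr[0]=5≥5); i<j, swap → [5,7,5,6,5,4,7,4,7,5]
j→7 (arr[7]=4≤5), i→1 (arr[1]=7≥5); i<j, swap → [5,4,5,6,5,4,7,7,7,5]
j→5 (arr[5]=4≤5), i→2 (arr[2]=5≥5); i<j, swap → [5,4,4,6,5,5,7,7,7,5]
j→4 (arr[4]=5≤5), i→3 (arr[3]=6≥5); i<j, swap → [5,4,4,5,6,5,7,7,7,5]
j→3, i→4; i≥j, return j=3. arr = [5,4,4,5,6,5,7,7,7,5]

[5,4,4,5,6,5,7,7,7,5]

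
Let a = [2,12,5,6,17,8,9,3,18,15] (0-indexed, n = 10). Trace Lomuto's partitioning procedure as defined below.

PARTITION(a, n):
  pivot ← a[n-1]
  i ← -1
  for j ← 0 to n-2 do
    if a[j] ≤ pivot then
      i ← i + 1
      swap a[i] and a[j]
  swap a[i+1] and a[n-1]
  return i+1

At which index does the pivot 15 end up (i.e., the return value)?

7

pivot = a[9] = 15; i = -1
j=0: a[0]=2 ≤ 15 → i=0, swap a[0],a[0] (no change) → [2,12,5,6,17,8,9,3,18,15]
j=1: a[1]=12 ≤ 15 → i=1, swap a[1],a[1] (no change) → [2,12,5,6,17,8,9,3,18,15]
j=2: a[2]=5 ≤ 15 → i=2, swap a[2],a[2] (no change) → [2,12,5,6,17,8,9,3,18,15]
j=3: a[3]=6 ≤ 15 → i=3, swap a[3],a[3] (no change) → [2,12,5,6,17,8,9,3,18,15]
j=4: a[4]=17 > 15 → no swap
j=5: a[5]=8 ≤ 15 → i=4, swap a[4],a[5] → [2,12,5,6,8,17,9,3,18,15]
j=6: a[6]=9 ≤ 15 → i=5, swap a[5],a[6] → [2,12,5,6,8,9,17,3,18,15]
j=7: a[7]=3 ≤ 15 → i=6, swap a[6],a[7] → [2,12,5,6,8,9,3,17,18,15]
j=8: a[8]=18 > 15 → no swap
final swap a[7],a[9] → [2,12,5,6,8,9,3,15,18,17]; return 7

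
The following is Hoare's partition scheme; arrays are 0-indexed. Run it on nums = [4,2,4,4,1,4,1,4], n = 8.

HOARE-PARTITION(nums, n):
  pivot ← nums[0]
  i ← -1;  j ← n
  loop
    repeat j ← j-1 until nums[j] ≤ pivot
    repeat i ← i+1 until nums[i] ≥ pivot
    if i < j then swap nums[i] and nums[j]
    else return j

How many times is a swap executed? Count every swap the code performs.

3

pivot = nums[0] = 4; i = -1, j = 8
j→7 (nums[7]=4≤4), i→0 (nums[0]=4≥4); i<j, swap → [4,2,4,4,1,4,1,4]
j→6 (nums[6]=1≤4), i→2 (nums[2]=4≥4); i<j, swap → [4,2,1,4,1,4,4,4]
j→5 (nums[5]=4≤4), i→3 (nums[3]=4≥4); i<j, swap → [4,2,1,4,1,4,4,4]
j→4, i→5; i≥j, return j=4. nums = [4,2,1,4,1,4,4,4]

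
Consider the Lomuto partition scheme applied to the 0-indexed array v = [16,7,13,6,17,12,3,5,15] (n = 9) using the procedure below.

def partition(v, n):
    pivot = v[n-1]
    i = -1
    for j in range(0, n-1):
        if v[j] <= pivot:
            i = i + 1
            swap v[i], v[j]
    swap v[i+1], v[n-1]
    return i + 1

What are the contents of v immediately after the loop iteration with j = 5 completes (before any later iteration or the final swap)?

pivot = v[8] = 15; i = -1
j=0: v[0]=16 > 15 → no swap
j=1: v[1]=7 ≤ 15 → i=0, swap v[0],v[1] → [7,16,13,6,17,12,3,5,15]
j=2: v[2]=13 ≤ 15 → i=1, swap v[1],v[2] → [7,13,16,6,17,12,3,5,15]
j=3: v[3]=6 ≤ 15 → i=2, swap v[2],v[3] → [7,13,6,16,17,12,3,5,15]
j=4: v[4]=17 > 15 → no swap
j=5: v[5]=12 ≤ 15 → i=3, swap v[3],v[5] → [7,13,6,12,17,16,3,5,15]
(after j=5) v = [7,13,6,12,17,16,3,5,15]

[7,13,6,12,17,16,3,5,15]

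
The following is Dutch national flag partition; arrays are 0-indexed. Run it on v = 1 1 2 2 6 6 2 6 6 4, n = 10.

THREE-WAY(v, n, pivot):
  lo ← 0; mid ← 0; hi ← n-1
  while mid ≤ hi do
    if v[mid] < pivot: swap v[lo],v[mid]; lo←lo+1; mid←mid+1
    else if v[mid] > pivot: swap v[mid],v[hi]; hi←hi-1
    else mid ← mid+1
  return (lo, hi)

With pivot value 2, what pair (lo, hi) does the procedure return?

pivot = 2; lo=0, mid=0, hi=9
v[mid]=1<2: swap v[0],v[0]; lo=1,mid=1 → 1 1 2 2 6 6 2 6 6 4
v[mid]=1<2: swap v[1],v[1]; lo=2,mid=2 → 1 1 2 2 6 6 2 6 6 4
v[mid]=2=2: mid=3
v[mid]=2=2: mid=4
v[mid]=6>2: swap v[4],v[9]; hi=8 → 1 1 2 2 4 6 2 6 6 6
v[mid]=4>2: swap v[4],v[8]; hi=7 → 1 1 2 2 6 6 2 6 4 6
v[mid]=6>2: swap v[4],v[7]; hi=6 → 1 1 2 2 6 6 2 6 4 6
v[mid]=6>2: swap v[4],v[6]; hi=5 → 1 1 2 2 2 6 6 6 4 6
v[mid]=2=2: mid=5
v[mid]=6>2: swap v[5],v[5]; hi=4 → 1 1 2 2 2 6 6 6 4 6
end: lo=2, hi=4; v = 1 1 2 2 2 6 6 6 4 6

(2, 4)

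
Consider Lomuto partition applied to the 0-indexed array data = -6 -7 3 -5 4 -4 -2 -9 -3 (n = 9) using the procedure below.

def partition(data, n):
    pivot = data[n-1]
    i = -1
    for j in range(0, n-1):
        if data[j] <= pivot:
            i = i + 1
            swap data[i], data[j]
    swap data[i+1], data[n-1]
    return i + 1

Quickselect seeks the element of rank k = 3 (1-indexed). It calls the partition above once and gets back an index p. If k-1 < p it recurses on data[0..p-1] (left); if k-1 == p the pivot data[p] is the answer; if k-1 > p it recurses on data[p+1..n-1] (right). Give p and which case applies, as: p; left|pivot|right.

pivot = data[8] = -3; i = -1
j=0: data[0]=-6 ≤ -3 → i=0, swap data[0],data[0] (no change) → -6 -7 3 -5 4 -4 -2 -9 -3
j=1: data[1]=-7 ≤ -3 → i=1, swap data[1],data[1] (no change) → -6 -7 3 -5 4 -4 -2 -9 -3
j=2: data[2]=3 > -3 → no swap
j=3: data[3]=-5 ≤ -3 → i=2, swap data[2],data[3] → -6 -7 -5 3 4 -4 -2 -9 -3
j=4: data[4]=4 > -3 → no swap
j=5: data[5]=-4 ≤ -3 → i=3, swap data[3],data[5] → -6 -7 -5 -4 4 3 -2 -9 -3
j=6: data[6]=-2 > -3 → no swap
j=7: data[7]=-9 ≤ -3 → i=4, swap data[4],data[7] → -6 -7 -5 -4 -9 3 -2 4 -3
final swap data[5],data[8] → -6 -7 -5 -4 -9 -3 -2 4 3; return 5
p = 5; k-1 = 2 < 5 ⇒ left

5; left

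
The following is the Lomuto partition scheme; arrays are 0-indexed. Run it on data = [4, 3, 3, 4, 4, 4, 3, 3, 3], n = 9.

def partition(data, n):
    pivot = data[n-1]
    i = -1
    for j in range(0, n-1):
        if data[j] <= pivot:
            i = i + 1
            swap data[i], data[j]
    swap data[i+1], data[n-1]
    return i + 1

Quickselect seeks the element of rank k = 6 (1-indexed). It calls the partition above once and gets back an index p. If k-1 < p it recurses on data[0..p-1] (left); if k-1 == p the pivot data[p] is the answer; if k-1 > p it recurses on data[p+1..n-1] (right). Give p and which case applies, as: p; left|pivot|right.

4; right

pivot = data[8] = 3; i = -1
j=0: data[0]=4 > 3 → no swap
j=1: data[1]=3 ≤ 3 → i=0, swap data[0],data[1] → [3, 4, 3, 4, 4, 4, 3, 3, 3]
j=2: data[2]=3 ≤ 3 → i=1, swap data[1],data[2] → [3, 3, 4, 4, 4, 4, 3, 3, 3]
j=3: data[3]=4 > 3 → no swap
j=4: data[4]=4 > 3 → no swap
j=5: data[5]=4 > 3 → no swap
j=6: data[6]=3 ≤ 3 → i=2, swap data[2],data[6] → [3, 3, 3, 4, 4, 4, 4, 3, 3]
j=7: data[7]=3 ≤ 3 → i=3, swap data[3],data[7] → [3, 3, 3, 3, 4, 4, 4, 4, 3]
final swap data[4],data[8] → [3, 3, 3, 3, 3, 4, 4, 4, 4]; return 4
p = 4; k-1 = 5 > 4 ⇒ right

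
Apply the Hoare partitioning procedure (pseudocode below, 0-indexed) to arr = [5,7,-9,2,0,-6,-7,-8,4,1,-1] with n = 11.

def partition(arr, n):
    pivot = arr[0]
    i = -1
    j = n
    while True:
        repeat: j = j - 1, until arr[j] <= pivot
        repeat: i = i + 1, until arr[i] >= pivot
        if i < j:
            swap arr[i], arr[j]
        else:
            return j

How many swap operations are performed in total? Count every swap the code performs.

pivot=5
j stops at 10 (-1), i stops at 0 (5); swap ⇒ [-1,7,-9,2,0,-6,-7,-8,4,1,5]
j stops at 9 (1), i stops at 1 (7); swap ⇒ [-1,1,-9,2,0,-6,-7,-8,4,7,5]
j stops at 8, i stops at 9; i≥j ⇒ return 8. arr=[-1,1,-9,2,0,-6,-7,-8,4,7,5]

2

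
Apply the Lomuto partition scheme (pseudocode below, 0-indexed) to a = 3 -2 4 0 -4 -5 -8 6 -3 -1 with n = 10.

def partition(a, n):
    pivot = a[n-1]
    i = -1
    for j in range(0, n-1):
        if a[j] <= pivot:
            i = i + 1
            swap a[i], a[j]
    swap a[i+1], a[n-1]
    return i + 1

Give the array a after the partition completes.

pivot=-1, i=-1
j=0: 3>-1, skip
j=1: -2≤-1, i=0, swap(0,1) ⇒ -2 3 4 0 -4 -5 -8 6 -3 -1
j=2: 4>-1, skip
j=3: 0>-1, skip
j=4: -4≤-1, i=1, swap(1,4) ⇒ -2 -4 4 0 3 -5 -8 6 -3 -1
j=5: -5≤-1, i=2, swap(2,5) ⇒ -2 -4 -5 0 3 4 -8 6 -3 -1
j=6: -8≤-1, i=3, swap(3,6) ⇒ -2 -4 -5 -8 3 4 0 6 -3 -1
j=7: 6>-1, skip
j=8: -3≤-1, i=4, swap(4,8) ⇒ -2 -4 -5 -8 -3 4 0 6 3 -1
swap(5,9) ⇒ -2 -4 -5 -8 -3 -1 0 6 3 4; return 5

-2 -4 -5 -8 -3 -1 0 6 3 4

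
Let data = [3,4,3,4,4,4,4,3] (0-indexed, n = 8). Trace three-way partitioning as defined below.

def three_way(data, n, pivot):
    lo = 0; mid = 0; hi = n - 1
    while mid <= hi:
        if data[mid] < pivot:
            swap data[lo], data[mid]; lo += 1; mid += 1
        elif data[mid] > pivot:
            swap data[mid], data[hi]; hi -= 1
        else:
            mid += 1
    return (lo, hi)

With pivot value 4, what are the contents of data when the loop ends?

[3,3,3,4,4,4,4,4]

pivot = 4; lo=0, mid=0, hi=7
data[mid]=3<4: swap data[0],data[0]; lo=1,mid=1 → [3,4,3,4,4,4,4,3]
data[mid]=4=4: mid=2
data[mid]=3<4: swap data[1],data[2]; lo=2,mid=3 → [3,3,4,4,4,4,4,3]
data[mid]=4=4: mid=4
data[mid]=4=4: mid=5
data[mid]=4=4: mid=6
data[mid]=4=4: mid=7
data[mid]=3<4: swap data[2],data[7]; lo=3,mid=8 → [3,3,3,4,4,4,4,4]
end: lo=3, hi=7; data = [3,3,3,4,4,4,4,4]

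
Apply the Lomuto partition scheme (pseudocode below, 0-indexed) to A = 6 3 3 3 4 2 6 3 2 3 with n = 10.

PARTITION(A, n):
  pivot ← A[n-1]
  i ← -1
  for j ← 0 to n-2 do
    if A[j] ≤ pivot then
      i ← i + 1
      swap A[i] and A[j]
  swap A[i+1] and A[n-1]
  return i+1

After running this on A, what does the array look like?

pivot=3, i=-1
j=0: 6>3, skip
j=1: 3≤3, i=0, swap(0,1) ⇒ 3 6 3 3 4 2 6 3 2 3
j=2: 3≤3, i=1, swap(1,2) ⇒ 3 3 6 3 4 2 6 3 2 3
j=3: 3≤3, i=2, swap(2,3) ⇒ 3 3 3 6 4 2 6 3 2 3
j=4: 4>3, skip
j=5: 2≤3, i=3, swap(3,5) ⇒ 3 3 3 2 4 6 6 3 2 3
j=6: 6>3, skip
j=7: 3≤3, i=4, swap(4,7) ⇒ 3 3 3 2 3 6 6 4 2 3
j=8: 2≤3, i=5, swap(5,8) ⇒ 3 3 3 2 3 2 6 4 6 3
swap(6,9) ⇒ 3 3 3 2 3 2 3 4 6 6; return 6

3 3 3 2 3 2 3 4 6 6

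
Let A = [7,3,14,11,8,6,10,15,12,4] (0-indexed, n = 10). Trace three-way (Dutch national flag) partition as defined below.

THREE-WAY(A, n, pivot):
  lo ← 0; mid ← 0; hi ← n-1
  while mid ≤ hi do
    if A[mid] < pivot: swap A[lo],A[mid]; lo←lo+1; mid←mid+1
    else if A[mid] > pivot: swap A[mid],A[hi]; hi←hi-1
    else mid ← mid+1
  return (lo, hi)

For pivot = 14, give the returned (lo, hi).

(8, 8)

pivot = 14; lo=0, mid=0, hi=9
A[mid]=7<14: swap A[0],A[0]; lo=1,mid=1 → [7,3,14,11,8,6,10,15,12,4]
A[mid]=3<14: swap A[1],A[1]; lo=2,mid=2 → [7,3,14,11,8,6,10,15,12,4]
A[mid]=14=14: mid=3
A[mid]=11<14: swap A[2],A[3]; lo=3,mid=4 → [7,3,11,14,8,6,10,15,12,4]
A[mid]=8<14: swap A[3],A[4]; lo=4,mid=5 → [7,3,11,8,14,6,10,15,12,4]
A[mid]=6<14: swap A[4],A[5]; lo=5,mid=6 → [7,3,11,8,6,14,10,15,12,4]
A[mid]=10<14: swap A[5],A[6]; lo=6,mid=7 → [7,3,11,8,6,10,14,15,12,4]
A[mid]=15>14: swap A[7],A[9]; hi=8 → [7,3,11,8,6,10,14,4,12,15]
A[mid]=4<14: swap A[6],A[7]; lo=7,mid=8 → [7,3,11,8,6,10,4,14,12,15]
A[mid]=12<14: swap A[7],A[8]; lo=8,mid=9 → [7,3,11,8,6,10,4,12,14,15]
end: lo=8, hi=8; A = [7,3,11,8,6,10,4,12,14,15]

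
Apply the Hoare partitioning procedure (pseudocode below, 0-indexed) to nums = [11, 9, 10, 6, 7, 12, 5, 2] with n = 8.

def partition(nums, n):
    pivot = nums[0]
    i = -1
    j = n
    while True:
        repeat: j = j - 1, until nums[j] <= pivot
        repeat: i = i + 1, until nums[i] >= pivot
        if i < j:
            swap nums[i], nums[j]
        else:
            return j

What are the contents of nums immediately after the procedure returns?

pivot=11
j stops at 7 (2), i stops at 0 (11); swap ⇒ [2, 9, 10, 6, 7, 12, 5, 11]
j stops at 6 (5), i stops at 5 (12); swap ⇒ [2, 9, 10, 6, 7, 5, 12, 11]
j stops at 5, i stops at 6; i≥j ⇒ return 5. nums=[2, 9, 10, 6, 7, 5, 12, 11]

[2, 9, 10, 6, 7, 5, 12, 11]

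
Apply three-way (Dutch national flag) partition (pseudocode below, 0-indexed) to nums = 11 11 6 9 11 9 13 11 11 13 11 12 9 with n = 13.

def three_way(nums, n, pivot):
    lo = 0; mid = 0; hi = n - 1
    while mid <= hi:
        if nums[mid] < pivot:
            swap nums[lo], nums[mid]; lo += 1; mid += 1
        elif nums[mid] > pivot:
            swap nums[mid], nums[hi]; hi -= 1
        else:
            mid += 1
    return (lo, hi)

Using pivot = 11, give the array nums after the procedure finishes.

pivot = 11; lo=0, mid=0, hi=12
nums[mid]=11=11: mid=1
nums[mid]=11=11: mid=2
nums[mid]=6<11: swap nums[0],nums[2]; lo=1,mid=3 → 6 11 11 9 11 9 13 11 11 13 11 12 9
nums[mid]=9<11: swap nums[1],nums[3]; lo=2,mid=4 → 6 9 11 11 11 9 13 11 11 13 11 12 9
nums[mid]=11=11: mid=5
nums[mid]=9<11: swap nums[2],nums[5]; lo=3,mid=6 → 6 9 9 11 11 11 13 11 11 13 11 12 9
nums[mid]=13>11: swap nums[6],nums[12]; hi=11 → 6 9 9 11 11 11 9 11 11 13 11 12 13
nums[mid]=9<11: swap nums[3],nums[6]; lo=4,mid=7 → 6 9 9 9 11 11 11 11 11 13 11 12 13
nums[mid]=11=11: mid=8
nums[mid]=11=11: mid=9
nums[mid]=13>11: swap nums[9],nums[11]; hi=10 → 6 9 9 9 11 11 11 11 11 12 11 13 13
nums[mid]=12>11: swap nums[9],nums[10]; hi=9 → 6 9 9 9 11 11 11 11 11 11 12 13 13
nums[mid]=11=11: mid=10
end: lo=4, hi=9; nums = 6 9 9 9 11 11 11 11 11 11 12 13 13

6 9 9 9 11 11 11 11 11 11 12 13 13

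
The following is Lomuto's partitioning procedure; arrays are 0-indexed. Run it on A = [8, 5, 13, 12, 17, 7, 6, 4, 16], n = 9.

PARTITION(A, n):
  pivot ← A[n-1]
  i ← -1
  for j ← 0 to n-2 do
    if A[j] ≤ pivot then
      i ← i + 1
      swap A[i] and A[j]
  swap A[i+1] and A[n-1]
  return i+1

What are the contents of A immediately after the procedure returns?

pivot = A[8] = 16; i = -1
j=0: A[0]=8 ≤ 16 → i=0, swap A[0],A[0] (no change) → [8, 5, 13, 12, 17, 7, 6, 4, 16]
j=1: A[1]=5 ≤ 16 → i=1, swap A[1],A[1] (no change) → [8, 5, 13, 12, 17, 7, 6, 4, 16]
j=2: A[2]=13 ≤ 16 → i=2, swap A[2],A[2] (no change) → [8, 5, 13, 12, 17, 7, 6, 4, 16]
j=3: A[3]=12 ≤ 16 → i=3, swap A[3],A[3] (no change) → [8, 5, 13, 12, 17, 7, 6, 4, 16]
j=4: A[4]=17 > 16 → no swap
j=5: A[5]=7 ≤ 16 → i=4, swap A[4],A[5] → [8, 5, 13, 12, 7, 17, 6, 4, 16]
j=6: A[6]=6 ≤ 16 → i=5, swap A[5],A[6] → [8, 5, 13, 12, 7, 6, 17, 4, 16]
j=7: A[7]=4 ≤ 16 → i=6, swap A[6],A[7] → [8, 5, 13, 12, 7, 6, 4, 17, 16]
final swap A[7],A[8] → [8, 5, 13, 12, 7, 6, 4, 16, 17]; return 7

[8, 5, 13, 12, 7, 6, 4, 16, 17]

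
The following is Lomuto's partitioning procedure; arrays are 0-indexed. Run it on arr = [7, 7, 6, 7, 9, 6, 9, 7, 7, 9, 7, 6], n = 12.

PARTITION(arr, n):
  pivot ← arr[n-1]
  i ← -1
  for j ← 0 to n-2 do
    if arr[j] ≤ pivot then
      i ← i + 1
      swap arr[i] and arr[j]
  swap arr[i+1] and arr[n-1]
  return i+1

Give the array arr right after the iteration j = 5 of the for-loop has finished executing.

[6, 6, 7, 7, 9, 7, 9, 7, 7, 9, 7, 6]

pivot=6, i=-1
j=0: 7>6, skip
j=1: 7>6, skip
j=2: 6≤6, i=0, swap(0,2) ⇒ [6, 7, 7, 7, 9, 6, 9, 7, 7, 9, 7, 6]
j=3: 7>6, skip
j=4: 9>6, skip
j=5: 6≤6, i=1, swap(1,5) ⇒ [6, 6, 7, 7, 9, 7, 9, 7, 7, 9, 7, 6]
(after j=5) arr = [6, 6, 7, 7, 9, 7, 9, 7, 7, 9, 7, 6]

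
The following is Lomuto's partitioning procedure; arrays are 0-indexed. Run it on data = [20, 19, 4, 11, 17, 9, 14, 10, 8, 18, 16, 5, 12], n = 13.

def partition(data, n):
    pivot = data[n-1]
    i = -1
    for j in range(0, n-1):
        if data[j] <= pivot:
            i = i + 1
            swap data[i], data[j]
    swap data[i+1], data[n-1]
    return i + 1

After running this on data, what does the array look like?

pivot = data[12] = 12; i = -1
j=0: data[0]=20 > 12 → no swap
j=1: data[1]=19 > 12 → no swap
j=2: data[2]=4 ≤ 12 → i=0, swap data[0],data[2] → [4, 19, 20, 11, 17, 9, 14, 10, 8, 18, 16, 5, 12]
j=3: data[3]=11 ≤ 12 → i=1, swap data[1],data[3] → [4, 11, 20, 19, 17, 9, 14, 10, 8, 18, 16, 5, 12]
j=4: data[4]=17 > 12 → no swap
j=5: data[5]=9 ≤ 12 → i=2, swap data[2],data[5] → [4, 11, 9, 19, 17, 20, 14, 10, 8, 18, 16, 5, 12]
j=6: data[6]=14 > 12 → no swap
j=7: data[7]=10 ≤ 12 → i=3, swap data[3],data[7] → [4, 11, 9, 10, 17, 20, 14, 19, 8, 18, 16, 5, 12]
j=8: data[8]=8 ≤ 12 → i=4, swap data[4],data[8] → [4, 11, 9, 10, 8, 20, 14, 19, 17, 18, 16, 5, 12]
j=9: data[9]=18 > 12 → no swap
j=10: data[10]=16 > 12 → no swap
j=11: data[11]=5 ≤ 12 → i=5, swap data[5],data[11] → [4, 11, 9, 10, 8, 5, 14, 19, 17, 18, 16, 20, 12]
final swap data[6],data[12] → [4, 11, 9, 10, 8, 5, 12, 19, 17, 18, 16, 20, 14]; return 6

[4, 11, 9, 10, 8, 5, 12, 19, 17, 18, 16, 20, 14]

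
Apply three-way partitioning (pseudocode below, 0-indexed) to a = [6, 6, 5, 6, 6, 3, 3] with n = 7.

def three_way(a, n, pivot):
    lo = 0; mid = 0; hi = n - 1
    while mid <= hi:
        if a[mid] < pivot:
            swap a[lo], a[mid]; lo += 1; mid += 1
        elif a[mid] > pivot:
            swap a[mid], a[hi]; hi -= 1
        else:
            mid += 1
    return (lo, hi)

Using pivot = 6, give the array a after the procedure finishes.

lo=0 mid=0 hi=6
6=6: mid=1
6=6: mid=2
5<6: swap(0,2), lo=1 mid=3 ⇒ [5, 6, 6, 6, 6, 3, 3]
6=6: mid=4
6=6: mid=5
3<6: swap(1,5), lo=2 mid=6 ⇒ [5, 3, 6, 6, 6, 6, 3]
3<6: swap(2,6), lo=3 mid=7 ⇒ [5, 3, 3, 6, 6, 6, 6]
done. lo=3 hi=6; a=[5, 3, 3, 6, 6, 6, 6]

[5, 3, 3, 6, 6, 6, 6]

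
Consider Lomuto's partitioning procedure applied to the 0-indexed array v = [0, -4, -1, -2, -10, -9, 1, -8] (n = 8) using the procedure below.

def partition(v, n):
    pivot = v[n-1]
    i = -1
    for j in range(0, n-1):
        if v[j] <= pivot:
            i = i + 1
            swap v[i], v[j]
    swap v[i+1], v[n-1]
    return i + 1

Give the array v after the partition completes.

pivot = v[7] = -8; i = -1
j=0: v[0]=0 > -8 → no swap
j=1: v[1]=-4 > -8 → no swap
j=2: v[2]=-1 > -8 → no swap
j=3: v[3]=-2 > -8 → no swap
j=4: v[4]=-10 ≤ -8 → i=0, swap v[0],v[4] → [-10, -4, -1, -2, 0, -9, 1, -8]
j=5: v[5]=-9 ≤ -8 → i=1, swap v[1],v[5] → [-10, -9, -1, -2, 0, -4, 1, -8]
j=6: v[6]=1 > -8 → no swap
final swap v[2],v[7] → [-10, -9, -8, -2, 0, -4, 1, -1]; return 2

[-10, -9, -8, -2, 0, -4, 1, -1]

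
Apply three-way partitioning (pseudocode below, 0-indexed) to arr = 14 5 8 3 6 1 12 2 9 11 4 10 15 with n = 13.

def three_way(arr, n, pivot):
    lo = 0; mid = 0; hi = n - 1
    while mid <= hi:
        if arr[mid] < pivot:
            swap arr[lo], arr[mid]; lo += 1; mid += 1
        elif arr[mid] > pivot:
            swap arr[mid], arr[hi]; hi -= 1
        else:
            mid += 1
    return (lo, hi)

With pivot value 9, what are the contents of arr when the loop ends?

4 5 8 3 6 1 2 9 11 12 10 15 14

pivot = 9; lo=0, mid=0, hi=12
arr[mid]=14>9: swap arr[0],arr[12]; hi=11 → 15 5 8 3 6 1 12 2 9 11 4 10 14
arr[mid]=15>9: swap arr[0],arr[11]; hi=10 → 10 5 8 3 6 1 12 2 9 11 4 15 14
arr[mid]=10>9: swap arr[0],arr[10]; hi=9 → 4 5 8 3 6 1 12 2 9 11 10 15 14
arr[mid]=4<9: swap arr[0],arr[0]; lo=1,mid=1 → 4 5 8 3 6 1 12 2 9 11 10 15 14
arr[mid]=5<9: swap arr[1],arr[1]; lo=2,mid=2 → 4 5 8 3 6 1 12 2 9 11 10 15 14
arr[mid]=8<9: swap arr[2],arr[2]; lo=3,mid=3 → 4 5 8 3 6 1 12 2 9 11 10 15 14
arr[mid]=3<9: swap arr[3],arr[3]; lo=4,mid=4 → 4 5 8 3 6 1 12 2 9 11 10 15 14
arr[mid]=6<9: swap arr[4],arr[4]; lo=5,mid=5 → 4 5 8 3 6 1 12 2 9 11 10 15 14
arr[mid]=1<9: swap arr[5],arr[5]; lo=6,mid=6 → 4 5 8 3 6 1 12 2 9 11 10 15 14
arr[mid]=12>9: swap arr[6],arr[9]; hi=8 → 4 5 8 3 6 1 11 2 9 12 10 15 14
arr[mid]=11>9: swap arr[6],arr[8]; hi=7 → 4 5 8 3 6 1 9 2 11 12 10 15 14
arr[mid]=9=9: mid=7
arr[mid]=2<9: swap arr[6],arr[7]; lo=7,mid=8 → 4 5 8 3 6 1 2 9 11 12 10 15 14
end: lo=7, hi=7; arr = 4 5 8 3 6 1 2 9 11 12 10 15 14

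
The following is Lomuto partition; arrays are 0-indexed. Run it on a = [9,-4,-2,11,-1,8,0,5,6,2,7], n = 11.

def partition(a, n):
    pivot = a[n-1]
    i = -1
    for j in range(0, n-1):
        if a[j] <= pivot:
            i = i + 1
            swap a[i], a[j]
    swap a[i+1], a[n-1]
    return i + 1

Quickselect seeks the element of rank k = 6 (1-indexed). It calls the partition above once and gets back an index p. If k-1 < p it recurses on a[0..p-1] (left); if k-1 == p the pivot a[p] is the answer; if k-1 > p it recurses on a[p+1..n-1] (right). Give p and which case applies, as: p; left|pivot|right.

pivot=7, i=-1
j=0: 9>7, skip
j=1: -4≤7, i=0, swap(0,1) ⇒ [-4,9,-2,11,-1,8,0,5,6,2,7]
j=2: -2≤7, i=1, swap(1,2) ⇒ [-4,-2,9,11,-1,8,0,5,6,2,7]
j=3: 11>7, skip
j=4: -1≤7, i=2, swap(2,4) ⇒ [-4,-2,-1,11,9,8,0,5,6,2,7]
j=5: 8>7, skip
j=6: 0≤7, i=3, swap(3,6) ⇒ [-4,-2,-1,0,9,8,11,5,6,2,7]
j=7: 5≤7, i=4, swap(4,7) ⇒ [-4,-2,-1,0,5,8,11,9,6,2,7]
j=8: 6≤7, i=5, swap(5,8) ⇒ [-4,-2,-1,0,5,6,11,9,8,2,7]
j=9: 2≤7, i=6, swap(6,9) ⇒ [-4,-2,-1,0,5,6,2,9,8,11,7]
swap(7,10) ⇒ [-4,-2,-1,0,5,6,2,7,8,11,9]; return 7
p = 7; k-1 = 5 < 7 ⇒ left

7; left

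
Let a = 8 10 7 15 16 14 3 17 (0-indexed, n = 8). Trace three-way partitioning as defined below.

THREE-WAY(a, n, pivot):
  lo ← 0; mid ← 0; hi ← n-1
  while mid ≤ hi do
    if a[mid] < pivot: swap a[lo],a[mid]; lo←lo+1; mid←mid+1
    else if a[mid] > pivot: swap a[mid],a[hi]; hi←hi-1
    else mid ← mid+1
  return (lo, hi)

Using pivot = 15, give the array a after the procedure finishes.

pivot = 15; lo=0, mid=0, hi=7
a[mid]=8<15: swap a[0],a[0]; lo=1,mid=1 → 8 10 7 15 16 14 3 17
a[mid]=10<15: swap a[1],a[1]; lo=2,mid=2 → 8 10 7 15 16 14 3 17
a[mid]=7<15: swap a[2],a[2]; lo=3,mid=3 → 8 10 7 15 16 14 3 17
a[mid]=15=15: mid=4
a[mid]=16>15: swap a[4],a[7]; hi=6 → 8 10 7 15 17 14 3 16
a[mid]=17>15: swap a[4],a[6]; hi=5 → 8 10 7 15 3 14 17 16
a[mid]=3<15: swap a[3],a[4]; lo=4,mid=5 → 8 10 7 3 15 14 17 16
a[mid]=14<15: swap a[4],a[5]; lo=5,mid=6 → 8 10 7 3 14 15 17 16
end: lo=5, hi=5; a = 8 10 7 3 14 15 17 16

8 10 7 3 14 15 17 16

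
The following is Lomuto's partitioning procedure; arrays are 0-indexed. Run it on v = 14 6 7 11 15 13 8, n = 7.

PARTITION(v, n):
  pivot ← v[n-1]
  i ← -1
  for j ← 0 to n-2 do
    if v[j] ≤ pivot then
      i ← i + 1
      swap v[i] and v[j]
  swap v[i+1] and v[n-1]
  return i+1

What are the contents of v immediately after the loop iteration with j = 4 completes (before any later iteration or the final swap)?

6 7 14 11 15 13 8

pivot = v[6] = 8; i = -1
j=0: v[0]=14 > 8 → no swap
j=1: v[1]=6 ≤ 8 → i=0, swap v[0],v[1] → 6 14 7 11 15 13 8
j=2: v[2]=7 ≤ 8 → i=1, swap v[1],v[2] → 6 7 14 11 15 13 8
j=3: v[3]=11 > 8 → no swap
j=4: v[4]=15 > 8 → no swap
(after j=4) v = 6 7 14 11 15 13 8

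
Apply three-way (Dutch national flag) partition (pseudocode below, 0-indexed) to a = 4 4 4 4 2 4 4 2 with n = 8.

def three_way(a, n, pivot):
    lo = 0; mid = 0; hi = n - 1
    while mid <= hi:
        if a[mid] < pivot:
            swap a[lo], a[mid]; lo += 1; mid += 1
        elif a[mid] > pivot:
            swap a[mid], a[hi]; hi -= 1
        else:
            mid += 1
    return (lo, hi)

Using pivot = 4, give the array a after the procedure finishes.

lo=0 mid=0 hi=7
4=4: mid=1
4=4: mid=2
4=4: mid=3
4=4: mid=4
2<4: swap(0,4), lo=1 mid=5 ⇒ 2 4 4 4 4 4 4 2
4=4: mid=6
4=4: mid=7
2<4: swap(1,7), lo=2 mid=8 ⇒ 2 2 4 4 4 4 4 4
done. lo=2 hi=7; a=2 2 4 4 4 4 4 4

2 2 4 4 4 4 4 4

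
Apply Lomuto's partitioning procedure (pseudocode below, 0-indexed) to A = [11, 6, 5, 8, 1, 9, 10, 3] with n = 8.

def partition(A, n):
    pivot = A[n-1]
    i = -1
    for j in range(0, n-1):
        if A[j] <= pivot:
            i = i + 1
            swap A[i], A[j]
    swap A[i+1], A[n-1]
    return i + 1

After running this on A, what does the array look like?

pivot = A[7] = 3; i = -1
j=0: A[0]=11 > 3 → no swap
j=1: A[1]=6 > 3 → no swap
j=2: A[2]=5 > 3 → no swap
j=3: A[3]=8 > 3 → no swap
j=4: A[4]=1 ≤ 3 → i=0, swap A[0],A[4] → [1, 6, 5, 8, 11, 9, 10, 3]
j=5: A[5]=9 > 3 → no swap
j=6: A[6]=10 > 3 → no swap
final swap A[1],A[7] → [1, 3, 5, 8, 11, 9, 10, 6]; return 1

[1, 3, 5, 8, 11, 9, 10, 6]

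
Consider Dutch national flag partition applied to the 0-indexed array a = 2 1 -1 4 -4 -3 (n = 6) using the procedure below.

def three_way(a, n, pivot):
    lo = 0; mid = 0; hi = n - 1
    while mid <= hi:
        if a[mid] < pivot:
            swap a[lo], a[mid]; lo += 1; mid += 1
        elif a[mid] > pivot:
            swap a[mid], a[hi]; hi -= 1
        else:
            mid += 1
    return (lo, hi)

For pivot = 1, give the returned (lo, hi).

lo=0 mid=0 hi=5
2>1: swap(0,5), hi=4 ⇒ -3 1 -1 4 -4 2
-3<1: swap(0,0), lo=1 mid=1 ⇒ -3 1 -1 4 -4 2
1=1: mid=2
-1<1: swap(1,2), lo=2 mid=3 ⇒ -3 -1 1 4 -4 2
4>1: swap(3,4), hi=3 ⇒ -3 -1 1 -4 4 2
-4<1: swap(2,3), lo=3 mid=4 ⇒ -3 -1 -4 1 4 2
done. lo=3 hi=3; a=-3 -1 -4 1 4 2

(3, 3)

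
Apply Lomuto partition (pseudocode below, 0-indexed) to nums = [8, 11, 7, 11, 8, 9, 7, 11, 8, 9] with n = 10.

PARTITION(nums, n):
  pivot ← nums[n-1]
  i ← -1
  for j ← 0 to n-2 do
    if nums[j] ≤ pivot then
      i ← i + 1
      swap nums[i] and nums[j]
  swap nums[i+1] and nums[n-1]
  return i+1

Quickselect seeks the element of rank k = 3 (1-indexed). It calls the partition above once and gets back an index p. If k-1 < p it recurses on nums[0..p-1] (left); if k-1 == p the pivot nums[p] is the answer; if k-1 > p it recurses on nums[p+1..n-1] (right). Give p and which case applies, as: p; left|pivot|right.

pivot=9, i=-1
j=0: 8≤9, i=0, swap(0,0) ⇒ [8, 11, 7, 11, 8, 9, 7, 11, 8, 9]
j=1: 11>9, skip
j=2: 7≤9, i=1, swap(1,2) ⇒ [8, 7, 11, 11, 8, 9, 7, 11, 8, 9]
j=3: 11>9, skip
j=4: 8≤9, i=2, swap(2,4) ⇒ [8, 7, 8, 11, 11, 9, 7, 11, 8, 9]
j=5: 9≤9, i=3, swap(3,5) ⇒ [8, 7, 8, 9, 11, 11, 7, 11, 8, 9]
j=6: 7≤9, i=4, swap(4,6) ⇒ [8, 7, 8, 9, 7, 11, 11, 11, 8, 9]
j=7: 11>9, skip
j=8: 8≤9, i=5, swap(5,8) ⇒ [8, 7, 8, 9, 7, 8, 11, 11, 11, 9]
swap(6,9) ⇒ [8, 7, 8, 9, 7, 8, 9, 11, 11, 11]; return 6
p = 6; k-1 = 2 < 6 ⇒ left

6; left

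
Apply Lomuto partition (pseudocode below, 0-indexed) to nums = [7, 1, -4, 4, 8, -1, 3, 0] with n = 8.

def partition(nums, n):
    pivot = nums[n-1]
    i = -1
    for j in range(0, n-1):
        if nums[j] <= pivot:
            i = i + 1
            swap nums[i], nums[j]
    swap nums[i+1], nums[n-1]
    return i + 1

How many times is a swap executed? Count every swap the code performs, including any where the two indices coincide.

pivot = nums[7] = 0; i = -1
j=0: nums[0]=7 > 0 → no swap
j=1: nums[1]=1 > 0 → no swap
j=2: nums[2]=-4 ≤ 0 → i=0, swap nums[0],nums[2] → [-4, 1, 7, 4, 8, -1, 3, 0]
j=3: nums[3]=4 > 0 → no swap
j=4: nums[4]=8 > 0 → no swap
j=5: nums[5]=-1 ≤ 0 → i=1, swap nums[1],nums[5] → [-4, -1, 7, 4, 8, 1, 3, 0]
j=6: nums[6]=3 > 0 → no swap
final swap nums[2],nums[7] → [-4, -1, 0, 4, 8, 1, 3, 7]; return 2

3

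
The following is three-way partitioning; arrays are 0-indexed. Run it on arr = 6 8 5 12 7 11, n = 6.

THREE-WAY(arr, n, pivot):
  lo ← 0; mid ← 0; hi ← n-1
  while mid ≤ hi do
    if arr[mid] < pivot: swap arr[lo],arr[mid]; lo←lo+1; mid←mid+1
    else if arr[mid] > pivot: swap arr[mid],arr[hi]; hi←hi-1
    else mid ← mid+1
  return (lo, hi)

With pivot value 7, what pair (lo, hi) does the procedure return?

pivot = 7; lo=0, mid=0, hi=5
arr[mid]=6<7: swap arr[0],arr[0]; lo=1,mid=1 → 6 8 5 12 7 11
arr[mid]=8>7: swap arr[1],arr[5]; hi=4 → 6 11 5 12 7 8
arr[mid]=11>7: swap arr[1],arr[4]; hi=3 → 6 7 5 12 11 8
arr[mid]=7=7: mid=2
arr[mid]=5<7: swap arr[1],arr[2]; lo=2,mid=3 → 6 5 7 12 11 8
arr[mid]=12>7: swap arr[3],arr[3]; hi=2 → 6 5 7 12 11 8
end: lo=2, hi=2; arr = 6 5 7 12 11 8

(2, 2)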